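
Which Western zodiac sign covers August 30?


Date: August 30
Conventional tropical zodiac dates: Virgo from August 23 onward; Libra starts September 23
August 30 falls within the Virgo range

Virgo


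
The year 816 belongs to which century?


Century = (year - 1) // 100 + 1
= (816 - 1) // 100 + 1
= 815 // 100 + 1
= 8 + 1

9th century


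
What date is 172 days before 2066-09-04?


Start: 2066-09-04, subtract 172 days
Back 4 days from September 4 reaches August 31, 2066 -> 168 left
August 2066 has 31 days -> back to July 31, 2066 -> 137 left
July 2066 has 31 days -> back to June 30, 2066 -> 106 left
June 2066 has 30 days -> back to May 31, 2066 -> 76 left
May 2066 has 31 days -> back to April 30, 2066 -> 45 left
April 2066 has 30 days -> back to March 31, 2066 -> 15 left
March 2066: 31 - 15 = 16 -> lands on March 16

Result: 2066-03-16


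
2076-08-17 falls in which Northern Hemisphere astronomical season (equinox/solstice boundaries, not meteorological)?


Date: August 17
Astronomical Summer (approx.; exact equinox/solstice day varies by year): June 21 to September 21
August 17 falls within the Summer window

Summer


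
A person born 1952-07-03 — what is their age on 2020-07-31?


Birth: 1952-07-03
Reference: 2020-07-31
Year difference: 2020 - 1952 = 68

68 years old


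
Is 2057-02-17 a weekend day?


Anchor: Jan 1, 2057. With p = 2057 - 1 = 2056: (p + p//4 - p//100 + p//400) mod 7 = (2056 + 514 - 20 + 5) mod 7 = 2555 mod 7 = 0 -> Monday (Mon=0 ... Sun=6)
Day of year: 48; offset = 47
Weekday index = (0 + 47) mod 7 = 5 -> Saturday
Weekend days: Saturday, Sunday

Yes


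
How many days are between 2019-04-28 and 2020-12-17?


From 2019-04-28 to 2020-12-17
2019-04-28: days before April = 31 + 28 + 31 = 90 (2019 is not a leap year); day of year = 90 + 28 = 118
2020-12-17: days before December = 31 + 29 + 31 + 30 + 31 + 30 + 31 + 31 + 30 + 31 + 30 = 335 (2020 is a leap year); day of year = 335 + 17 = 352
Rest of 2019: 365 - 118 = 247
Total = 247 + 352 = 599

599 days


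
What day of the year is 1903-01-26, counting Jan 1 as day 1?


Date: January 26, 1903
No months before January
Plus 26 days in January

Day of year: 26


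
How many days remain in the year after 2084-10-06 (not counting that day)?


Day of year: 280 of 366
Remaining = 366 - 280

86 days


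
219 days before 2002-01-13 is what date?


Start: 2002-01-13, subtract 219 days
Back 13 days from January 13 reaches December 31, 2001 -> 206 left
December 2001 has 31 days -> back to November 30, 2001 -> 175 left
November 2001 has 30 days -> back to October 31, 2001 -> 145 left
October 2001 has 31 days -> back to September 30, 2001 -> 114 left
September 2001 has 30 days -> back to August 31, 2001 -> 84 left
August 2001 has 31 days -> back to July 31, 2001 -> 53 left
July 2001 has 31 days -> back to June 30, 2001 -> 22 left
June 2001: 30 - 22 = 8 -> lands on June 8

Result: 2001-06-08


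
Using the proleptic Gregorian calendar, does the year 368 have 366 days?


Gregorian leap year rule: divisible by 4, but not by 100, unless also by 400.
368 is divisible by 4 but not 100 -> leap year

Yes


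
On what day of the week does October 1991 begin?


Target: October 1, 1991
Anchor: Jan 1, 1991. With p = 1991 - 1 = 1990: (p + p//4 - p//100 + p//400) mod 7 = (1990 + 497 - 19 + 4) mod 7 = 2472 mod 7 = 1 -> Tuesday (Mon=0 ... Sun=6)
Days before October (Jan-Sep): 273 days
Weekday index = (1 + 273) mod 7 = 1

Tuesday


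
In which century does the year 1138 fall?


Century = (year - 1) // 100 + 1
= (1138 - 1) // 100 + 1
= 1137 // 100 + 1
= 11 + 1

12th century


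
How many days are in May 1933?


May 1933

31 days


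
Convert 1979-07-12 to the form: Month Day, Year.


ISO 1979-07-12 parses as year=1979, month=07, day=12
Month 7 -> July

July 12, 1979


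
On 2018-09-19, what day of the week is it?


Date: September 19, 2018
Anchor: Jan 1, 2018. With p = 2018 - 1 = 2017: (p + p//4 - p//100 + p//400) mod 7 = (2017 + 504 - 20 + 5) mod 7 = 2506 mod 7 = 0 -> Monday (Mon=0 ... Sun=6)
Days before September (Jan-Aug): 243; offset = 243 + 19 - 1 = 261
Weekday index = (0 + 261) mod 7 = 2

Day of the week: Wednesday


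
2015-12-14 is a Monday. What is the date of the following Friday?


Current: Monday
Target: Friday
Days ahead: 4

Next Friday: 2015-12-18


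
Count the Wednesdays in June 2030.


June 2030 has 30 days
Anchor: Jan 1, 2030. With p = 2030 - 1 = 2029: (p + p//4 - p//100 + p//400) mod 7 = (2029 + 507 - 20 + 5) mod 7 = 2521 mod 7 = 1 -> Tuesday (Mon=0 ... Sun=6)
Days before June (Jan-May): 151; June 1 index = (1 + 151) mod 7 = 5 -> Saturday
First Wednesday is June 5
Wednesdays: 5, 12, 19, 26

4 Wednesdays


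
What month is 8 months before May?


May is month 5
5 - 8 = -3; wrap: -3 + 12 = 9

September


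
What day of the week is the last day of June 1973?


June 1973 has 30 days
Anchor: Jan 1, 1973. With p = 1973 - 1 = 1972: (p + p//4 - p//100 + p//400) mod 7 = (1972 + 493 - 19 + 4) mod 7 = 2450 mod 7 = 0 -> Monday (Mon=0 ... Sun=6)
Days before June (Jan-May): 151; June 1 index = (0 + 151) mod 7 = 4 -> Friday
Last day offset: 30 - 1 = 29 days
Weekday index = (4 + 29) mod 7 = 5

Saturday, June 30


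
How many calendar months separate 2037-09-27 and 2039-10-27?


From September 2037 to October 2039
2 years * 12 = 24 months, plus 1 month = 25

25 months


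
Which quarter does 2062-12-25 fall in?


Month: December (month 12)
Q1: Jan-Mar, Q2: Apr-Jun, Q3: Jul-Sep, Q4: Oct-Dec

Q4


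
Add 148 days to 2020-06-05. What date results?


Start: 2020-06-05, add 148 days
June 2020 has 30 days: 30 - 5 = 25 days to June 30 -> 123 left
July 2020 has 31 days -> 92 left
August 2020 has 31 days -> 61 left
September 2020 has 30 days -> 31 left
October 2020: 31 <= 31 -> lands on October 31

Result: 2020-10-31


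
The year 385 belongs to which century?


Century = (year - 1) // 100 + 1
= (385 - 1) // 100 + 1
= 384 // 100 + 1
= 3 + 1

4th century


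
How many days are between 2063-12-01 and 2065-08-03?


From 2063-12-01 to 2065-08-03
2063-12-01: days before December = 31 + 28 + 31 + 30 + 31 + 30 + 31 + 31 + 30 + 31 + 30 = 334 (2063 is not a leap year); day of year = 334 + 1 = 335
2065-08-03: days before August = 31 + 28 + 31 + 30 + 31 + 30 + 31 = 212 (2065 is not a leap year); day of year = 212 + 3 = 215
Rest of 2063: 365 - 335 = 30
Full years 2064 (366): 366
Total = 30 + 366 + 215 = 611

611 days


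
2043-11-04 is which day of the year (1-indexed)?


Date: November 4, 2043
Days in months 1 through 10: 304
Plus 4 days in November

Day of year: 308


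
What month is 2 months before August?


August is month 8
8 - 2 = 6

June


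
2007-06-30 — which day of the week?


Date: June 30, 2007
Anchor: Jan 1, 2007. With p = 2007 - 1 = 2006: (p + p//4 - p//100 + p//400) mod 7 = (2006 + 501 - 20 + 5) mod 7 = 2492 mod 7 = 0 -> Monday (Mon=0 ... Sun=6)
Days before June (Jan-May): 151; offset = 151 + 30 - 1 = 180
Weekday index = (0 + 180) mod 7 = 5

Day of the week: Saturday


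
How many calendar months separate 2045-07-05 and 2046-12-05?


From July 2045 to December 2046
1 year * 12 = 12 months, plus 5 months = 17

17 months


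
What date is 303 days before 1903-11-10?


Start: 1903-11-10, subtract 303 days
Back 10 days from November 10 reaches October 31, 1903 -> 293 left
October 1903 has 31 days -> back to September 30, 1903 -> 262 left
September 1903 has 30 days -> back to August 31, 1903 -> 232 left
August 1903 has 31 days -> back to July 31, 1903 -> 201 left
July 1903 has 31 days -> back to June 30, 1903 -> 170 left
June 1903 has 30 days -> back to May 31, 1903 -> 140 left
May 1903 has 31 days -> back to April 30, 1903 -> 109 left
April 1903 has 30 days -> back to March 31, 1903 -> 79 left
March 1903 has 31 days -> back to February 28, 1903 -> 48 left
February 1903 has 28 days -> back to January 31, 1903 -> 20 left
January 1903: 31 - 20 = 11 -> lands on January 11

Result: 1903-01-11


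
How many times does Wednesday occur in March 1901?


March 1901 has 31 days
Anchor: Jan 1, 1901. With p = 1901 - 1 = 1900: (p + p//4 - p//100 + p//400) mod 7 = (1900 + 475 - 19 + 4) mod 7 = 2360 mod 7 = 1 -> Tuesday (Mon=0 ... Sun=6)
Days before March (Jan-Feb): 59; March 1 index = (1 + 59) mod 7 = 4 -> Friday
First Wednesday is March 6
Wednesdays: 6, 13, 20, 27

4 Wednesdays


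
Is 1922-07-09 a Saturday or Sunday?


Anchor: Jan 1, 1922. With p = 1922 - 1 = 1921: (p + p//4 - p//100 + p//400) mod 7 = (1921 + 480 - 19 + 4) mod 7 = 2386 mod 7 = 6 -> Sunday (Mon=0 ... Sun=6)
Day of year: 190; offset = 189
Weekday index = (6 + 189) mod 7 = 6 -> Sunday
Weekend days: Saturday, Sunday

Yes


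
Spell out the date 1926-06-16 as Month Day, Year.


ISO 1926-06-16 parses as year=1926, month=06, day=16
Month 6 -> June

June 16, 1926


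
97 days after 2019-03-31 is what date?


Start: 2019-03-31, add 97 days
March 31 is the last day of March 2019 -> 97 left
April 2019 has 30 days -> 67 left
May 2019 has 31 days -> 36 left
June 2019 has 30 days -> 6 left
July 2019: 6 <= 31 -> lands on July 6

Result: 2019-07-06


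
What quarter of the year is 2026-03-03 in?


Month: March (month 3)
Q1: Jan-Mar, Q2: Apr-Jun, Q3: Jul-Sep, Q4: Oct-Dec

Q1


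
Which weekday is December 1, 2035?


Target: December 1, 2035
Anchor: Jan 1, 2035. With p = 2035 - 1 = 2034: (p + p//4 - p//100 + p//400) mod 7 = (2034 + 508 - 20 + 5) mod 7 = 2527 mod 7 = 0 -> Monday (Mon=0 ... Sun=6)
Days before December (Jan-Nov): 334 days
Weekday index = (0 + 334) mod 7 = 5

Saturday


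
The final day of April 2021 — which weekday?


April 2021 has 30 days
Anchor: Jan 1, 2021. With p = 2021 - 1 = 2020: (p + p//4 - p//100 + p//400) mod 7 = (2020 + 505 - 20 + 5) mod 7 = 2510 mod 7 = 4 -> Friday (Mon=0 ... Sun=6)
Days before April (Jan-Mar): 90; April 1 index = (4 + 90) mod 7 = 3 -> Thursday
Last day offset: 30 - 1 = 29 days
Weekday index = (3 + 29) mod 7 = 4

Friday, April 30


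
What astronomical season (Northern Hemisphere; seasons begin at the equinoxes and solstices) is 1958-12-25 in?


Date: December 25
Astronomical Winter (approx.; exact equinox/solstice day varies by year): December 21 to March 19
December 25 falls within the Winter window

Winter


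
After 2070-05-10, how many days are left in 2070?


Day of year: 130 of 365
Remaining = 365 - 130

235 days


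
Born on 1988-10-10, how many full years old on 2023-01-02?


Birth: 1988-10-10
Reference: 2023-01-02
Year difference: 2023 - 1988 = 35
Birthday not yet reached in 2023, subtract 1

34 years old


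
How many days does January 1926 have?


January 1926

31 days


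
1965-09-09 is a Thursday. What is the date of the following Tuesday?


Current: Thursday
Target: Tuesday
Days ahead: 5

Next Tuesday: 1965-09-14


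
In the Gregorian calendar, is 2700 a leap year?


Gregorian leap year rule: divisible by 4, but not by 100, unless also by 400.
2700 is divisible by 100 but not 400 -> not a leap year

No


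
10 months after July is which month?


July is month 7
7 + 10 = 17; wrap: 17 - 12 = 5

May


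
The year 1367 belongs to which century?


Century = (year - 1) // 100 + 1
= (1367 - 1) // 100 + 1
= 1366 // 100 + 1
= 13 + 1

14th century


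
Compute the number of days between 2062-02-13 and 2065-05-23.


From 2062-02-13 to 2065-05-23
2062-02-13: days before February = 31; day of year = 31 + 13 = 44
2065-05-23: days before May = 31 + 28 + 31 + 30 = 120 (2065 is not a leap year); day of year = 120 + 23 = 143
Rest of 2062: 365 - 44 = 321
Full years 2063 (365), 2064 (366): 731
Total = 321 + 731 + 143 = 1195

1195 days


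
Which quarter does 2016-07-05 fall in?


Month: July (month 7)
Q1: Jan-Mar, Q2: Apr-Jun, Q3: Jul-Sep, Q4: Oct-Dec

Q3


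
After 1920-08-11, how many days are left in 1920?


Day of year: 224 of 366
Remaining = 366 - 224

142 days


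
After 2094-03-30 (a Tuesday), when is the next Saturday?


Current: Tuesday
Target: Saturday
Days ahead: 4

Next Saturday: 2094-04-03


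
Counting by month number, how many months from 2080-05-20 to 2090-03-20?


From May 2080 to March 2090
10 years * 12 = 120 months, minus 2 months = 118

118 months


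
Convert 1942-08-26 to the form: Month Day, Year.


ISO 1942-08-26 parses as year=1942, month=08, day=26
Month 8 -> August

August 26, 1942


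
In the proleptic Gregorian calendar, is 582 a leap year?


Gregorian leap year rule: divisible by 4, but not by 100, unless also by 400.
582 is not divisible by 4 -> not a leap year

No


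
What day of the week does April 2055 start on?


Target: April 1, 2055
Anchor: Jan 1, 2055. With p = 2055 - 1 = 2054: (p + p//4 - p//100 + p//400) mod 7 = (2054 + 513 - 20 + 5) mod 7 = 2552 mod 7 = 4 -> Friday (Mon=0 ... Sun=6)
Days before April (Jan-Mar): 90 days
Weekday index = (4 + 90) mod 7 = 3

Thursday


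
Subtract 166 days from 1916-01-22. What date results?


Start: 1916-01-22, subtract 166 days
Back 22 days from January 22 reaches December 31, 1915 -> 144 left
December 1915 has 31 days -> back to November 30, 1915 -> 113 left
November 1915 has 30 days -> back to October 31, 1915 -> 83 left
October 1915 has 31 days -> back to September 30, 1915 -> 52 left
September 1915 has 30 days -> back to August 31, 1915 -> 22 left
August 1915: 31 - 22 = 9 -> lands on August 9

Result: 1915-08-09


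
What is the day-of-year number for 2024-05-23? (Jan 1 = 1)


Date: May 23, 2024
Days in months 1 through 4: 121
Plus 23 days in May

Day of year: 144


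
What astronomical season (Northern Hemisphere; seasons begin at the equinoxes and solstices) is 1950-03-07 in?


Date: March 7
Astronomical Winter (approx.; exact equinox/solstice day varies by year): December 21 to March 19
March 7 falls within the Winter window

Winter


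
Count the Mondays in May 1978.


May 1978 has 31 days
Anchor: Jan 1, 1978. With p = 1978 - 1 = 1977: (p + p//4 - p//100 + p//400) mod 7 = (1977 + 494 - 19 + 4) mod 7 = 2456 mod 7 = 6 -> Sunday (Mon=0 ... Sun=6)
Days before May (Jan-Apr): 120; May 1 index = (6 + 120) mod 7 = 0 -> Monday
First Monday is May 1
Mondays: 1, 8, 15, 22, 29

5 Mondays


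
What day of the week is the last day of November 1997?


November 1997 has 30 days
Anchor: Jan 1, 1997. With p = 1997 - 1 = 1996: (p + p//4 - p//100 + p//400) mod 7 = (1996 + 499 - 19 + 4) mod 7 = 2480 mod 7 = 2 -> Wednesday (Mon=0 ... Sun=6)
Days before November (Jan-Oct): 304; November 1 index = (2 + 304) mod 7 = 5 -> Saturday
Last day offset: 30 - 1 = 29 days
Weekday index = (5 + 29) mod 7 = 6

Sunday, November 30


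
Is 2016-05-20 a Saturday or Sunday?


Anchor: Jan 1, 2016. With p = 2016 - 1 = 2015: (p + p//4 - p//100 + p//400) mod 7 = (2015 + 503 - 20 + 5) mod 7 = 2503 mod 7 = 4 -> Friday (Mon=0 ... Sun=6)
Day of year: 141; offset = 140
Weekday index = (4 + 140) mod 7 = 4 -> Friday
Weekend days: Saturday, Sunday

No


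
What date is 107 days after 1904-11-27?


Start: 1904-11-27, add 107 days
November 1904 has 30 days: 30 - 27 = 3 days to November 30 -> 104 left
December 1904 has 31 days -> 73 left
January 1905 has 31 days -> 42 left
February 1905 has 28 days -> 14 left
March 1905: 14 <= 31 -> lands on March 14

Result: 1905-03-14


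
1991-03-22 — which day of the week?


Date: March 22, 1991
Anchor: Jan 1, 1991. With p = 1991 - 1 = 1990: (p + p//4 - p//100 + p//400) mod 7 = (1990 + 497 - 19 + 4) mod 7 = 2472 mod 7 = 1 -> Tuesday (Mon=0 ... Sun=6)
Days before March (Jan-Feb): 59; offset = 59 + 22 - 1 = 80
Weekday index = (1 + 80) mod 7 = 4

Day of the week: Friday


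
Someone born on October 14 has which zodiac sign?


Date: October 14
Conventional tropical zodiac dates: Libra from September 23 onward; Scorpio starts October 23
October 14 falls within the Libra range

Libra


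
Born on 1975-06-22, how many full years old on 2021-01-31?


Birth: 1975-06-22
Reference: 2021-01-31
Year difference: 2021 - 1975 = 46
Birthday not yet reached in 2021, subtract 1

45 years old


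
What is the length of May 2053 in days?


May 2053

31 days


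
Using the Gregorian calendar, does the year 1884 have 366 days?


Gregorian leap year rule: divisible by 4, but not by 100, unless also by 400.
1884 is divisible by 4 but not 100 -> leap year

Yes


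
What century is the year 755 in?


Century = (year - 1) // 100 + 1
= (755 - 1) // 100 + 1
= 754 // 100 + 1
= 7 + 1

8th century


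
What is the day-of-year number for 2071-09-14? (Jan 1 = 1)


Date: September 14, 2071
Days in months 1 through 8: 243
Plus 14 days in September

Day of year: 257


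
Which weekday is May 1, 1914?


Target: May 1, 1914
Anchor: Jan 1, 1914. With p = 1914 - 1 = 1913: (p + p//4 - p//100 + p//400) mod 7 = (1913 + 478 - 19 + 4) mod 7 = 2376 mod 7 = 3 -> Thursday (Mon=0 ... Sun=6)
Days before May (Jan-Apr): 120 days
Weekday index = (3 + 120) mod 7 = 4

Friday


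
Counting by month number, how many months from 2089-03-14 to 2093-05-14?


From March 2089 to May 2093
4 years * 12 = 48 months, plus 2 months = 50

50 months


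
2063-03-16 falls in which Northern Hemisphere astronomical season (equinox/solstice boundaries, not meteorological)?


Date: March 16
Astronomical Winter (approx.; exact equinox/solstice day varies by year): December 21 to March 19
March 16 falls within the Winter window

Winter


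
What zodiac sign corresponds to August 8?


Date: August 8
Conventional tropical zodiac dates: Leo from July 23 onward; Virgo starts August 23
August 8 falls within the Leo range

Leo


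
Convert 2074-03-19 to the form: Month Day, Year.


ISO 2074-03-19 parses as year=2074, month=03, day=19
Month 3 -> March

March 19, 2074


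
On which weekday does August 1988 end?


August 1988 has 31 days
Anchor: Jan 1, 1988. With p = 1988 - 1 = 1987: (p + p//4 - p//100 + p//400) mod 7 = (1987 + 496 - 19 + 4) mod 7 = 2468 mod 7 = 4 -> Friday (Mon=0 ... Sun=6)
Days before August (Jan-Jul): 213; August 1 index = (4 + 213) mod 7 = 0 -> Monday
Last day offset: 31 - 1 = 30 days
Weekday index = (0 + 30) mod 7 = 2

Wednesday, August 31


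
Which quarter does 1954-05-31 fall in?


Month: May (month 5)
Q1: Jan-Mar, Q2: Apr-Jun, Q3: Jul-Sep, Q4: Oct-Dec

Q2


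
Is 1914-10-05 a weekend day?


Anchor: Jan 1, 1914. With p = 1914 - 1 = 1913: (p + p//4 - p//100 + p//400) mod 7 = (1913 + 478 - 19 + 4) mod 7 = 2376 mod 7 = 3 -> Thursday (Mon=0 ... Sun=6)
Day of year: 278; offset = 277
Weekday index = (3 + 277) mod 7 = 0 -> Monday
Weekend days: Saturday, Sunday

No


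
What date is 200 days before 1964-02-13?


Start: 1964-02-13, subtract 200 days
Back 13 days from February 13 reaches January 31, 1964 -> 187 left
January 1964 has 31 days -> back to December 31, 1963 -> 156 left
December 1963 has 31 days -> back to November 30, 1963 -> 125 left
November 1963 has 30 days -> back to October 31, 1963 -> 95 left
October 1963 has 31 days -> back to September 30, 1963 -> 64 left
September 1963 has 30 days -> back to August 31, 1963 -> 34 left
August 1963 has 31 days -> back to July 31, 1963 -> 3 left
July 1963: 31 - 3 = 28 -> lands on July 28

Result: 1963-07-28


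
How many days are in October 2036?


October 2036

31 days


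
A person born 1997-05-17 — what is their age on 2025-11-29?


Birth: 1997-05-17
Reference: 2025-11-29
Year difference: 2025 - 1997 = 28

28 years old


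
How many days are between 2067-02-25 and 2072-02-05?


From 2067-02-25 to 2072-02-05
2067-02-25: days before February = 31; day of year = 31 + 25 = 56
2072-02-05: days before February = 31; day of year = 31 + 5 = 36
Rest of 2067: 365 - 56 = 309
Full years 2068 (366), 2069 (365), 2070 (365), 2071 (365): 1461
Total = 309 + 1461 + 36 = 1806

1806 days


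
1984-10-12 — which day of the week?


Date: October 12, 1984
Anchor: Jan 1, 1984. With p = 1984 - 1 = 1983: (p + p//4 - p//100 + p//400) mod 7 = (1983 + 495 - 19 + 4) mod 7 = 2463 mod 7 = 6 -> Sunday (Mon=0 ... Sun=6)
Days before October (Jan-Sep): 274; offset = 274 + 12 - 1 = 285
Weekday index = (6 + 285) mod 7 = 4

Day of the week: Friday


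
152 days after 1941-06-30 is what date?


Start: 1941-06-30, add 152 days
June 30 is the last day of June 1941 -> 152 left
July 1941 has 31 days -> 121 left
August 1941 has 31 days -> 90 left
September 1941 has 30 days -> 60 left
October 1941 has 31 days -> 29 left
November 1941: 29 <= 30 -> lands on November 29

Result: 1941-11-29


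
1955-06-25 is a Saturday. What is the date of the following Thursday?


Current: Saturday
Target: Thursday
Days ahead: 5

Next Thursday: 1955-06-30


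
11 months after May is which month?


May is month 5
5 + 11 = 16; wrap: 16 - 12 = 4

April


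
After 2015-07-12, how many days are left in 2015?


Day of year: 193 of 365
Remaining = 365 - 193

172 days


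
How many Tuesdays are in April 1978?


April 1978 has 30 days
Anchor: Jan 1, 1978. With p = 1978 - 1 = 1977: (p + p//4 - p//100 + p//400) mod 7 = (1977 + 494 - 19 + 4) mod 7 = 2456 mod 7 = 6 -> Sunday (Mon=0 ... Sun=6)
Days before April (Jan-Mar): 90; April 1 index = (6 + 90) mod 7 = 5 -> Saturday
First Tuesday is April 4
Tuesdays: 4, 11, 18, 25

4 Tuesdays


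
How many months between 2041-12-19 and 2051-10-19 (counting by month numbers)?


From December 2041 to October 2051
10 years * 12 = 120 months, minus 2 months = 118

118 months


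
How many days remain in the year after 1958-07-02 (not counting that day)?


Day of year: 183 of 365
Remaining = 365 - 183

182 days


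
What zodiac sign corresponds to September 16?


Date: September 16
Conventional tropical zodiac dates: Virgo from August 23 onward; Libra starts September 23
September 16 falls within the Virgo range

Virgo


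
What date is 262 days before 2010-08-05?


Start: 2010-08-05, subtract 262 days
Back 5 days from August 5 reaches July 31, 2010 -> 257 left
July 2010 has 31 days -> back to June 30, 2010 -> 226 left
June 2010 has 30 days -> back to May 31, 2010 -> 196 left
May 2010 has 31 days -> back to April 30, 2010 -> 165 left
April 2010 has 30 days -> back to March 31, 2010 -> 135 left
March 2010 has 31 days -> back to February 28, 2010 -> 104 left
February 2010 has 28 days -> back to January 31, 2010 -> 76 left
January 2010 has 31 days -> back to December 31, 2009 -> 45 left
December 2009 has 31 days -> back to November 30, 2009 -> 14 left
November 2009: 30 - 14 = 16 -> lands on November 16

Result: 2009-11-16


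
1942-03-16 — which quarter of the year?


Month: March (month 3)
Q1: Jan-Mar, Q2: Apr-Jun, Q3: Jul-Sep, Q4: Oct-Dec

Q1


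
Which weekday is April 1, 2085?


Target: April 1, 2085
Anchor: Jan 1, 2085. With p = 2085 - 1 = 2084: (p + p//4 - p//100 + p//400) mod 7 = (2084 + 521 - 20 + 5) mod 7 = 2590 mod 7 = 0 -> Monday (Mon=0 ... Sun=6)
Days before April (Jan-Mar): 90 days
Weekday index = (0 + 90) mod 7 = 6

Sunday


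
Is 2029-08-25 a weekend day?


Anchor: Jan 1, 2029. With p = 2029 - 1 = 2028: (p + p//4 - p//100 + p//400) mod 7 = (2028 + 507 - 20 + 5) mod 7 = 2520 mod 7 = 0 -> Monday (Mon=0 ... Sun=6)
Day of year: 237; offset = 236
Weekday index = (0 + 236) mod 7 = 5 -> Saturday
Weekend days: Saturday, Sunday

Yes


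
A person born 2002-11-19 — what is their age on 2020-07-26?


Birth: 2002-11-19
Reference: 2020-07-26
Year difference: 2020 - 2002 = 18
Birthday not yet reached in 2020, subtract 1

17 years old


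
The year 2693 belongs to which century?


Century = (year - 1) // 100 + 1
= (2693 - 1) // 100 + 1
= 2692 // 100 + 1
= 26 + 1

27th century


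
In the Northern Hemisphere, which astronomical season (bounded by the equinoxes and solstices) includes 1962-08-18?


Date: August 18
Astronomical Summer (approx.; exact equinox/solstice day varies by year): June 21 to September 21
August 18 falls within the Summer window

Summer


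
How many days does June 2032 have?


June 2032

30 days


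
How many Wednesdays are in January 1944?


January 1944 has 31 days
Anchor: Jan 1, 1944. With p = 1944 - 1 = 1943: (p + p//4 - p//100 + p//400) mod 7 = (1943 + 485 - 19 + 4) mod 7 = 2413 mod 7 = 5 -> Saturday (Mon=0 ... Sun=6)
January 1 is the anchor itself -> Saturday
First Wednesday is January 5
Wednesdays: 5, 12, 19, 26

4 Wednesdays


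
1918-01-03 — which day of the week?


Date: January 3, 1918
Anchor: Jan 1, 1918. With p = 1918 - 1 = 1917: (p + p//4 - p//100 + p//400) mod 7 = (1917 + 479 - 19 + 4) mod 7 = 2381 mod 7 = 1 -> Tuesday (Mon=0 ... Sun=6)
Days into year = 3 - 1 = 2
Weekday index = (1 + 2) mod 7 = 3

Day of the week: Thursday


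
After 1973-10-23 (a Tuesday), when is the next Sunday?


Current: Tuesday
Target: Sunday
Days ahead: 5

Next Sunday: 1973-10-28


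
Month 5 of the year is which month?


Month 5 of 12

May


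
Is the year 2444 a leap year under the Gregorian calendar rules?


Gregorian leap year rule: divisible by 4, but not by 100, unless also by 400.
2444 is divisible by 4 but not 100 -> leap year

Yes


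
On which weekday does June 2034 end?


June 2034 has 30 days
Anchor: Jan 1, 2034. With p = 2034 - 1 = 2033: (p + p//4 - p//100 + p//400) mod 7 = (2033 + 508 - 20 + 5) mod 7 = 2526 mod 7 = 6 -> Sunday (Mon=0 ... Sun=6)
Days before June (Jan-May): 151; June 1 index = (6 + 151) mod 7 = 3 -> Thursday
Last day offset: 30 - 1 = 29 days
Weekday index = (3 + 29) mod 7 = 4

Friday, June 30


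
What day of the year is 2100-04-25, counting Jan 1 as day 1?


Date: April 25, 2100
Days in months 1 through 3: 90
Plus 25 days in April

Day of year: 115


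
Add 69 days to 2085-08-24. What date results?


Start: 2085-08-24, add 69 days
August 2085 has 31 days: 31 - 24 = 7 days to August 31 -> 62 left
September 2085 has 30 days -> 32 left
October 2085 has 31 days -> 1 left
November 2085: 1 <= 30 -> lands on November 1

Result: 2085-11-01


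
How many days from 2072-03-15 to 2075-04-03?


From 2072-03-15 to 2075-04-03
2072-03-15: days before March = 31 + 29 = 60 (2072 is a leap year); day of year = 60 + 15 = 75
2075-04-03: days before April = 31 + 28 + 31 = 90 (2075 is not a leap year); day of year = 90 + 3 = 93
Rest of 2072: 366 - 75 = 291
Full years 2073 (365), 2074 (365): 730
Total = 291 + 730 + 93 = 1114

1114 days


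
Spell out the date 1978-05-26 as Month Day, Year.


ISO 1978-05-26 parses as year=1978, month=05, day=26
Month 5 -> May

May 26, 1978


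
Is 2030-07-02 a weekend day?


Anchor: Jan 1, 2030. With p = 2030 - 1 = 2029: (p + p//4 - p//100 + p//400) mod 7 = (2029 + 507 - 20 + 5) mod 7 = 2521 mod 7 = 1 -> Tuesday (Mon=0 ... Sun=6)
Day of year: 183; offset = 182
Weekday index = (1 + 182) mod 7 = 1 -> Tuesday
Weekend days: Saturday, Sunday

No


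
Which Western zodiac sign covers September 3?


Date: September 3
Conventional tropical zodiac dates: Virgo from August 23 onward; Libra starts September 23
September 3 falls within the Virgo range

Virgo


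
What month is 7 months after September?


September is month 9
9 + 7 = 16; wrap: 16 - 12 = 4

April


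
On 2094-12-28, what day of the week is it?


Date: December 28, 2094
Anchor: Jan 1, 2094. With p = 2094 - 1 = 2093: (p + p//4 - p//100 + p//400) mod 7 = (2093 + 523 - 20 + 5) mod 7 = 2601 mod 7 = 4 -> Friday (Mon=0 ... Sun=6)
Days before December (Jan-Nov): 334; offset = 334 + 28 - 1 = 361
Weekday index = (4 + 361) mod 7 = 1

Day of the week: Tuesday


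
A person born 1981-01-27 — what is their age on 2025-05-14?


Birth: 1981-01-27
Reference: 2025-05-14
Year difference: 2025 - 1981 = 44

44 years old


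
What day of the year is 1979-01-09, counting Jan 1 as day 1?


Date: January 9, 1979
No months before January
Plus 9 days in January

Day of year: 9


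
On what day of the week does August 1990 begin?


Target: August 1, 1990
Anchor: Jan 1, 1990. With p = 1990 - 1 = 1989: (p + p//4 - p//100 + p//400) mod 7 = (1989 + 497 - 19 + 4) mod 7 = 2471 mod 7 = 0 -> Monday (Mon=0 ... Sun=6)
Days before August (Jan-Jul): 212 days
Weekday index = (0 + 212) mod 7 = 2

Wednesday


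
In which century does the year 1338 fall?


Century = (year - 1) // 100 + 1
= (1338 - 1) // 100 + 1
= 1337 // 100 + 1
= 13 + 1

14th century


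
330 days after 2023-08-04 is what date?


Start: 2023-08-04, add 330 days
August 2023 has 31 days: 31 - 4 = 27 days to August 31 -> 303 left
September 2023 has 30 days -> 273 left
October 2023 has 31 days -> 242 left
November 2023 has 30 days -> 212 left
December 2023 has 31 days -> 181 left
January 2024 has 31 days -> 150 left
February 2024 has 29 days -> 121 left
March 2024 has 31 days -> 90 left
April 2024 has 30 days -> 60 left
May 2024 has 31 days -> 29 left
June 2024: 29 <= 30 -> lands on June 29

Result: 2024-06-29


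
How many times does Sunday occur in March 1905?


March 1905 has 31 days
Anchor: Jan 1, 1905. With p = 1905 - 1 = 1904: (p + p//4 - p//100 + p//400) mod 7 = (1904 + 476 - 19 + 4) mod 7 = 2365 mod 7 = 6 -> Sunday (Mon=0 ... Sun=6)
Days before March (Jan-Feb): 59; March 1 index = (6 + 59) mod 7 = 2 -> Wednesday
First Sunday is March 5
Sundays: 5, 12, 19, 26

4 Sundays


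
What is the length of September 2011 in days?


September 2011

30 days


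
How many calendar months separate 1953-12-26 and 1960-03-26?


From December 1953 to March 1960
7 years * 12 = 84 months, minus 9 months = 75

75 months


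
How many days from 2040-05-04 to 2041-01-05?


From 2040-05-04 to 2041-01-05
2040-05-04: days before May = 31 + 29 + 31 + 30 = 121 (2040 is a leap year); day of year = 121 + 4 = 125
2041-01-05: day of year = 5
Rest of 2040: 366 - 125 = 241
Total = 241 + 5 = 246

246 days


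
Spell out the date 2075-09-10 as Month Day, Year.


ISO 2075-09-10 parses as year=2075, month=09, day=10
Month 9 -> September

September 10, 2075


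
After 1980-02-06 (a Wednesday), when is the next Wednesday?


Current: Wednesday
Target: Wednesday
Days ahead: 7

Next Wednesday: 1980-02-13


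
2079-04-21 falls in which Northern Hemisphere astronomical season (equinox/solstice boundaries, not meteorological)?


Date: April 21
Astronomical Spring (approx.; exact equinox/solstice day varies by year): March 20 to June 20
April 21 falls within the Spring window

Spring


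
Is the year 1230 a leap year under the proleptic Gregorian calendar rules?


Gregorian leap year rule: divisible by 4, but not by 100, unless also by 400.
1230 is not divisible by 4 -> not a leap year

No


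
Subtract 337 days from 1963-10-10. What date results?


Start: 1963-10-10, subtract 337 days
Back 10 days from October 10 reaches September 30, 1963 -> 327 left
September 1963 has 30 days -> back to August 31, 1963 -> 297 left
August 1963 has 31 days -> back to July 31, 1963 -> 266 left
July 1963 has 31 days -> back to June 30, 1963 -> 235 left
June 1963 has 30 days -> back to May 31, 1963 -> 205 left
May 1963 has 31 days -> back to April 30, 1963 -> 174 left
April 1963 has 30 days -> back to March 31, 1963 -> 144 left
March 1963 has 31 days -> back to February 28, 1963 -> 113 left
February 1963 has 28 days -> back to January 31, 1963 -> 85 left
January 1963 has 31 days -> back to December 31, 1962 -> 54 left
December 1962 has 31 days -> back to November 30, 1962 -> 23 left
November 1962: 30 - 23 = 7 -> lands on November 7

Result: 1962-11-07


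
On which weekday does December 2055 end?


December 2055 has 31 days
Anchor: Jan 1, 2055. With p = 2055 - 1 = 2054: (p + p//4 - p//100 + p//400) mod 7 = (2054 + 513 - 20 + 5) mod 7 = 2552 mod 7 = 4 -> Friday (Mon=0 ... Sun=6)
Days before December (Jan-Nov): 334; December 1 index = (4 + 334) mod 7 = 2 -> Wednesday
Last day offset: 31 - 1 = 30 days
Weekday index = (2 + 30) mod 7 = 4

Friday, December 31


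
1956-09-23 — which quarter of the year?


Month: September (month 9)
Q1: Jan-Mar, Q2: Apr-Jun, Q3: Jul-Sep, Q4: Oct-Dec

Q3


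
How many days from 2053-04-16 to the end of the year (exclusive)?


Day of year: 106 of 365
Remaining = 365 - 106

259 days


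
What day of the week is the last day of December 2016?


December 2016 has 31 days
Anchor: Jan 1, 2016. With p = 2016 - 1 = 2015: (p + p//4 - p//100 + p//400) mod 7 = (2015 + 503 - 20 + 5) mod 7 = 2503 mod 7 = 4 -> Friday (Mon=0 ... Sun=6)
Days before December (Jan-Nov): 335; December 1 index = (4 + 335) mod 7 = 3 -> Thursday
Last day offset: 31 - 1 = 30 days
Weekday index = (3 + 30) mod 7 = 5

Saturday, December 31


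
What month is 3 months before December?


December is month 12
12 - 3 = 9

September


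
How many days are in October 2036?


October 2036

31 days


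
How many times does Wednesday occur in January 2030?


January 2030 has 31 days
Anchor: Jan 1, 2030. With p = 2030 - 1 = 2029: (p + p//4 - p//100 + p//400) mod 7 = (2029 + 507 - 20 + 5) mod 7 = 2521 mod 7 = 1 -> Tuesday (Mon=0 ... Sun=6)
January 1 is the anchor itself -> Tuesday
First Wednesday is January 2
Wednesdays: 2, 9, 16, 23, 30

5 Wednesdays


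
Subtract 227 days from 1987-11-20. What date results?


Start: 1987-11-20, subtract 227 days
Back 20 days from November 20 reaches October 31, 1987 -> 207 left
October 1987 has 31 days -> back to September 30, 1987 -> 176 left
September 1987 has 30 days -> back to August 31, 1987 -> 146 left
August 1987 has 31 days -> back to July 31, 1987 -> 115 left
July 1987 has 31 days -> back to June 30, 1987 -> 84 left
June 1987 has 30 days -> back to May 31, 1987 -> 54 left
May 1987 has 31 days -> back to April 30, 1987 -> 23 left
April 1987: 30 - 23 = 7 -> lands on April 7

Result: 1987-04-07


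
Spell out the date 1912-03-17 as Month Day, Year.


ISO 1912-03-17 parses as year=1912, month=03, day=17
Month 3 -> March

March 17, 1912


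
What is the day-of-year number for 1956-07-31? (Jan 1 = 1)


Date: July 31, 1956
Days in months 1 through 6: 182
Plus 31 days in July

Day of year: 213


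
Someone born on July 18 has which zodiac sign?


Date: July 18
Conventional tropical zodiac dates: Cancer from June 21 onward; Leo starts July 23
July 18 falls within the Cancer range

Cancer


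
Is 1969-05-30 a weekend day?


Anchor: Jan 1, 1969. With p = 1969 - 1 = 1968: (p + p//4 - p//100 + p//400) mod 7 = (1968 + 492 - 19 + 4) mod 7 = 2445 mod 7 = 2 -> Wednesday (Mon=0 ... Sun=6)
Day of year: 150; offset = 149
Weekday index = (2 + 149) mod 7 = 4 -> Friday
Weekend days: Saturday, Sunday

No


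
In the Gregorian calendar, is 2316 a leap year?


Gregorian leap year rule: divisible by 4, but not by 100, unless also by 400.
2316 is divisible by 4 but not 100 -> leap year

Yes


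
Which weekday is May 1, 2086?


Target: May 1, 2086
Anchor: Jan 1, 2086. With p = 2086 - 1 = 2085: (p + p//4 - p//100 + p//400) mod 7 = (2085 + 521 - 20 + 5) mod 7 = 2591 mod 7 = 1 -> Tuesday (Mon=0 ... Sun=6)
Days before May (Jan-Apr): 120 days
Weekday index = (1 + 120) mod 7 = 2

Wednesday


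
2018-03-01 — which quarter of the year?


Month: March (month 3)
Q1: Jan-Mar, Q2: Apr-Jun, Q3: Jul-Sep, Q4: Oct-Dec

Q1


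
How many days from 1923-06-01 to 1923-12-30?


From 1923-06-01 to 1923-12-30
1923-06-01: days before June = 31 + 28 + 31 + 30 + 31 = 151 (1923 is not a leap year); day of year = 151 + 1 = 152
1923-12-30: days before December = 31 + 28 + 31 + 30 + 31 + 30 + 31 + 31 + 30 + 31 + 30 = 334 (1923 is not a leap year); day of year = 334 + 30 = 364
Same year: 364 - 152 = 212

212 days


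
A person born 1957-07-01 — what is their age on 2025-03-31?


Birth: 1957-07-01
Reference: 2025-03-31
Year difference: 2025 - 1957 = 68
Birthday not yet reached in 2025, subtract 1

67 years old


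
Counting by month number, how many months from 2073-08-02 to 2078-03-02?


From August 2073 to March 2078
5 years * 12 = 60 months, minus 5 months = 55

55 months


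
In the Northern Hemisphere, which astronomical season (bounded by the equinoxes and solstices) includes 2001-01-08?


Date: January 8
Astronomical Winter (approx.; exact equinox/solstice day varies by year): December 21 to March 19
January 8 falls within the Winter window

Winter


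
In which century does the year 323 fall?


Century = (year - 1) // 100 + 1
= (323 - 1) // 100 + 1
= 322 // 100 + 1
= 3 + 1

4th century


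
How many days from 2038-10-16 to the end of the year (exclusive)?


Day of year: 289 of 365
Remaining = 365 - 289

76 days


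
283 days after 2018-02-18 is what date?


Start: 2018-02-18, add 283 days
February 2018 has 28 days: 28 - 18 = 10 days to February 28 -> 273 left
March 2018 has 31 days -> 242 left
April 2018 has 30 days -> 212 left
May 2018 has 31 days -> 181 left
June 2018 has 30 days -> 151 left
July 2018 has 31 days -> 120 left
August 2018 has 31 days -> 89 left
September 2018 has 30 days -> 59 left
October 2018 has 31 days -> 28 left
November 2018: 28 <= 30 -> lands on November 28

Result: 2018-11-28


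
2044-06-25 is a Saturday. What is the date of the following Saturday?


Current: Saturday
Target: Saturday
Days ahead: 7

Next Saturday: 2044-07-02


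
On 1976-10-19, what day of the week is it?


Date: October 19, 1976
Anchor: Jan 1, 1976. With p = 1976 - 1 = 1975: (p + p//4 - p//100 + p//400) mod 7 = (1975 + 493 - 19 + 4) mod 7 = 2453 mod 7 = 3 -> Thursday (Mon=0 ... Sun=6)
Days before October (Jan-Sep): 274; offset = 274 + 19 - 1 = 292
Weekday index = (3 + 292) mod 7 = 1

Day of the week: Tuesday


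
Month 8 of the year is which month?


Month 8 of 12

August


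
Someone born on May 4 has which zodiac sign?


Date: May 4
Conventional tropical zodiac dates: Taurus from April 20 onward; Gemini starts May 21
May 4 falls within the Taurus range

Taurus


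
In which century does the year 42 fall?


Century = (year - 1) // 100 + 1
= (42 - 1) // 100 + 1
= 41 // 100 + 1
= 0 + 1

1st century


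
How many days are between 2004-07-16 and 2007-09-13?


From 2004-07-16 to 2007-09-13
2004-07-16: days before July = 31 + 29 + 31 + 30 + 31 + 30 = 182 (2004 is a leap year); day of year = 182 + 16 = 198
2007-09-13: days before September = 31 + 28 + 31 + 30 + 31 + 30 + 31 + 31 = 243 (2007 is not a leap year); day of year = 243 + 13 = 256
Rest of 2004: 366 - 198 = 168
Full years 2005 (365), 2006 (365): 730
Total = 168 + 730 + 256 = 1154

1154 days


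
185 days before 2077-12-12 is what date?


Start: 2077-12-12, subtract 185 days
Back 12 days from December 12 reaches November 30, 2077 -> 173 left
November 2077 has 30 days -> back to October 31, 2077 -> 143 left
October 2077 has 31 days -> back to September 30, 2077 -> 112 left
September 2077 has 30 days -> back to August 31, 2077 -> 82 left
August 2077 has 31 days -> back to July 31, 2077 -> 51 left
July 2077 has 31 days -> back to June 30, 2077 -> 20 left
June 2077: 30 - 20 = 10 -> lands on June 10

Result: 2077-06-10


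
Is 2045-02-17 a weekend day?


Anchor: Jan 1, 2045. With p = 2045 - 1 = 2044: (p + p//4 - p//100 + p//400) mod 7 = (2044 + 511 - 20 + 5) mod 7 = 2540 mod 7 = 6 -> Sunday (Mon=0 ... Sun=6)
Day of year: 48; offset = 47
Weekday index = (6 + 47) mod 7 = 4 -> Friday
Weekend days: Saturday, Sunday

No


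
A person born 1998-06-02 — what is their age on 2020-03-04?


Birth: 1998-06-02
Reference: 2020-03-04
Year difference: 2020 - 1998 = 22
Birthday not yet reached in 2020, subtract 1

21 years old


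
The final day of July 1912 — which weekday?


July 1912 has 31 days
Anchor: Jan 1, 1912. With p = 1912 - 1 = 1911: (p + p//4 - p//100 + p//400) mod 7 = (1911 + 477 - 19 + 4) mod 7 = 2373 mod 7 = 0 -> Monday (Mon=0 ... Sun=6)
Days before July (Jan-Jun): 182; July 1 index = (0 + 182) mod 7 = 0 -> Monday
Last day offset: 31 - 1 = 30 days
Weekday index = (0 + 30) mod 7 = 2

Wednesday, July 31
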